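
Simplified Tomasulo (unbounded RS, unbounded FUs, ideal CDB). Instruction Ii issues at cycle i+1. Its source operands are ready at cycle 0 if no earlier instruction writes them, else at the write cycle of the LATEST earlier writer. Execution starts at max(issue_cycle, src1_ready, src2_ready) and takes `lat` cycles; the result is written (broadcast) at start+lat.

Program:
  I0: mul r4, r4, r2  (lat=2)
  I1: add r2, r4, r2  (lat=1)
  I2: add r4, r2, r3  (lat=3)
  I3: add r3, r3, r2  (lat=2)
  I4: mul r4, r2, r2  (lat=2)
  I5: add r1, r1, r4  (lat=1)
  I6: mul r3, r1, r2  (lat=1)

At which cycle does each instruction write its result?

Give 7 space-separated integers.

I0 mul r4: issue@1 deps=(None,None) exec_start@1 write@3
I1 add r2: issue@2 deps=(0,None) exec_start@3 write@4
I2 add r4: issue@3 deps=(1,None) exec_start@4 write@7
I3 add r3: issue@4 deps=(None,1) exec_start@4 write@6
I4 mul r4: issue@5 deps=(1,1) exec_start@5 write@7
I5 add r1: issue@6 deps=(None,4) exec_start@7 write@8
I6 mul r3: issue@7 deps=(5,1) exec_start@8 write@9

Answer: 3 4 7 6 7 8 9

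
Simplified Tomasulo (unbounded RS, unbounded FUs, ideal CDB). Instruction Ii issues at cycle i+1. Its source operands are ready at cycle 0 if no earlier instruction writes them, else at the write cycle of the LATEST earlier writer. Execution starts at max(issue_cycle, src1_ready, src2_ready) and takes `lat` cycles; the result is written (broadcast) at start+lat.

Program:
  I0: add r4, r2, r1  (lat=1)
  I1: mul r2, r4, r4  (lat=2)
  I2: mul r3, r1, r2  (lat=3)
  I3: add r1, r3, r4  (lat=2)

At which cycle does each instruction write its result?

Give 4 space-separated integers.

I0 add r4: issue@1 deps=(None,None) exec_start@1 write@2
I1 mul r2: issue@2 deps=(0,0) exec_start@2 write@4
I2 mul r3: issue@3 deps=(None,1) exec_start@4 write@7
I3 add r1: issue@4 deps=(2,0) exec_start@7 write@9

Answer: 2 4 7 9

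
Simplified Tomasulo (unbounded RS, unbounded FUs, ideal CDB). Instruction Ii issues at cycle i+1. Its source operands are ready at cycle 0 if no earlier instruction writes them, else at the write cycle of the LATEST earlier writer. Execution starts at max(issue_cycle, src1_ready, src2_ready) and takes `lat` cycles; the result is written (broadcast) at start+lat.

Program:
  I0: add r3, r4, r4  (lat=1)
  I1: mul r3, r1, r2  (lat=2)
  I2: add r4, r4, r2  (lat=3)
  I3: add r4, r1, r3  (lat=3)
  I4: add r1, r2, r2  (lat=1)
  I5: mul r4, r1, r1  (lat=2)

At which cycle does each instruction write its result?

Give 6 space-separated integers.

I0 add r3: issue@1 deps=(None,None) exec_start@1 write@2
I1 mul r3: issue@2 deps=(None,None) exec_start@2 write@4
I2 add r4: issue@3 deps=(None,None) exec_start@3 write@6
I3 add r4: issue@4 deps=(None,1) exec_start@4 write@7
I4 add r1: issue@5 deps=(None,None) exec_start@5 write@6
I5 mul r4: issue@6 deps=(4,4) exec_start@6 write@8

Answer: 2 4 6 7 6 8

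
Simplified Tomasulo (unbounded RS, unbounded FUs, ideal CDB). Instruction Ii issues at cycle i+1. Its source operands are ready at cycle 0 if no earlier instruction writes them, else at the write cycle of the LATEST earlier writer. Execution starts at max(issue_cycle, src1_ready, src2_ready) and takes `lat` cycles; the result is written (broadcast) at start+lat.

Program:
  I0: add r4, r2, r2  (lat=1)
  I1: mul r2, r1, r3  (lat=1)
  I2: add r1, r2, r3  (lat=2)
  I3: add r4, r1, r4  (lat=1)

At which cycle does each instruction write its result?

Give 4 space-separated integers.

I0 add r4: issue@1 deps=(None,None) exec_start@1 write@2
I1 mul r2: issue@2 deps=(None,None) exec_start@2 write@3
I2 add r1: issue@3 deps=(1,None) exec_start@3 write@5
I3 add r4: issue@4 deps=(2,0) exec_start@5 write@6

Answer: 2 3 5 6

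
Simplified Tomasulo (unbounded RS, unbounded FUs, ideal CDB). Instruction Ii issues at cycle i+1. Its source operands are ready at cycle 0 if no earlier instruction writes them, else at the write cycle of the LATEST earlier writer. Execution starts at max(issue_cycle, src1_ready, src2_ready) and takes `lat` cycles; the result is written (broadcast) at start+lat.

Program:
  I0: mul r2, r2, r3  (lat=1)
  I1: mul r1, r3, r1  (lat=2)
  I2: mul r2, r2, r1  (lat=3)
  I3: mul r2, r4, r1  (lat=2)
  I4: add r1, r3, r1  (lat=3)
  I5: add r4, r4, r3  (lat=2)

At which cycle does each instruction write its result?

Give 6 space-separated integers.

I0 mul r2: issue@1 deps=(None,None) exec_start@1 write@2
I1 mul r1: issue@2 deps=(None,None) exec_start@2 write@4
I2 mul r2: issue@3 deps=(0,1) exec_start@4 write@7
I3 mul r2: issue@4 deps=(None,1) exec_start@4 write@6
I4 add r1: issue@5 deps=(None,1) exec_start@5 write@8
I5 add r4: issue@6 deps=(None,None) exec_start@6 write@8

Answer: 2 4 7 6 8 8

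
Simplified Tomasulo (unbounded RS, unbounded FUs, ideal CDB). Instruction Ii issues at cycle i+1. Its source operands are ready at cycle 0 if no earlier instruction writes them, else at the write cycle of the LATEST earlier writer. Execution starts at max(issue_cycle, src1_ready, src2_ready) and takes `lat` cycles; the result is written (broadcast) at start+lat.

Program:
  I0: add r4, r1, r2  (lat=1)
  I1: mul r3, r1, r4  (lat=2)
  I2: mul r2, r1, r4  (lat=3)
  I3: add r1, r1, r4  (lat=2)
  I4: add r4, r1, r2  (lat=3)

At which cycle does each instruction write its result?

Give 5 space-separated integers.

Answer: 2 4 6 6 9

Derivation:
I0 add r4: issue@1 deps=(None,None) exec_start@1 write@2
I1 mul r3: issue@2 deps=(None,0) exec_start@2 write@4
I2 mul r2: issue@3 deps=(None,0) exec_start@3 write@6
I3 add r1: issue@4 deps=(None,0) exec_start@4 write@6
I4 add r4: issue@5 deps=(3,2) exec_start@6 write@9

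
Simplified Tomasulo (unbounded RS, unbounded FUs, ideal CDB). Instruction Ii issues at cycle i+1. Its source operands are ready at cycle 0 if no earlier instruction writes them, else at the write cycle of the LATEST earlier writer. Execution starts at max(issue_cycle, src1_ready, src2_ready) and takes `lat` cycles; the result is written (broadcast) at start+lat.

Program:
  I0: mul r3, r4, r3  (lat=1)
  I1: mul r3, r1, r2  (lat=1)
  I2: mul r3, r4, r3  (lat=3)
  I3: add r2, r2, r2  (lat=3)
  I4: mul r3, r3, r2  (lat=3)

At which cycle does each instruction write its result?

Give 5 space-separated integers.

Answer: 2 3 6 7 10

Derivation:
I0 mul r3: issue@1 deps=(None,None) exec_start@1 write@2
I1 mul r3: issue@2 deps=(None,None) exec_start@2 write@3
I2 mul r3: issue@3 deps=(None,1) exec_start@3 write@6
I3 add r2: issue@4 deps=(None,None) exec_start@4 write@7
I4 mul r3: issue@5 deps=(2,3) exec_start@7 write@10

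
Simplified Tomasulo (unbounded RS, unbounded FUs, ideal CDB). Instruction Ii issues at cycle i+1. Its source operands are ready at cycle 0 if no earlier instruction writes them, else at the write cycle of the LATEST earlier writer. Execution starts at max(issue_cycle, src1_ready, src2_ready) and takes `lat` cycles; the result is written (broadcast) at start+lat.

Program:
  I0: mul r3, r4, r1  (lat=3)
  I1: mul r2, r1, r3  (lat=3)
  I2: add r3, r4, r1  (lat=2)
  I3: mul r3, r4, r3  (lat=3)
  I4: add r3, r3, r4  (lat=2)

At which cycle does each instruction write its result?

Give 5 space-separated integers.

Answer: 4 7 5 8 10

Derivation:
I0 mul r3: issue@1 deps=(None,None) exec_start@1 write@4
I1 mul r2: issue@2 deps=(None,0) exec_start@4 write@7
I2 add r3: issue@3 deps=(None,None) exec_start@3 write@5
I3 mul r3: issue@4 deps=(None,2) exec_start@5 write@8
I4 add r3: issue@5 deps=(3,None) exec_start@8 write@10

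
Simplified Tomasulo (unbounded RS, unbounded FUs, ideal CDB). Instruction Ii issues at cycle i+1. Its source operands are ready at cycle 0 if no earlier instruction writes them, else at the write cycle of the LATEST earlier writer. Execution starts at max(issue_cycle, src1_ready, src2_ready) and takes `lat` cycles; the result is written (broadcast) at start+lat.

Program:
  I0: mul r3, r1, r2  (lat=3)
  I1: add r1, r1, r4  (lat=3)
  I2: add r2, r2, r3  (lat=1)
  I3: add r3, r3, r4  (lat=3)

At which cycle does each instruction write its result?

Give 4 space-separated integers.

I0 mul r3: issue@1 deps=(None,None) exec_start@1 write@4
I1 add r1: issue@2 deps=(None,None) exec_start@2 write@5
I2 add r2: issue@3 deps=(None,0) exec_start@4 write@5
I3 add r3: issue@4 deps=(0,None) exec_start@4 write@7

Answer: 4 5 5 7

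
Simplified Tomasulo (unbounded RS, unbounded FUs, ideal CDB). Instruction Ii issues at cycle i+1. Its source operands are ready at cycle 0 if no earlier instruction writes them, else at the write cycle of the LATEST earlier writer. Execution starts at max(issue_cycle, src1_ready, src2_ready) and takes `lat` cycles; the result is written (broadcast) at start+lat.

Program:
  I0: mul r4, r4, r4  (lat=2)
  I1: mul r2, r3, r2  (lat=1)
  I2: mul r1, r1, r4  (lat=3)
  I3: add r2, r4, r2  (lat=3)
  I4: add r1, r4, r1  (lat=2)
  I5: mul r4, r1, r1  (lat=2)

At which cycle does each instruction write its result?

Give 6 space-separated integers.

I0 mul r4: issue@1 deps=(None,None) exec_start@1 write@3
I1 mul r2: issue@2 deps=(None,None) exec_start@2 write@3
I2 mul r1: issue@3 deps=(None,0) exec_start@3 write@6
I3 add r2: issue@4 deps=(0,1) exec_start@4 write@7
I4 add r1: issue@5 deps=(0,2) exec_start@6 write@8
I5 mul r4: issue@6 deps=(4,4) exec_start@8 write@10

Answer: 3 3 6 7 8 10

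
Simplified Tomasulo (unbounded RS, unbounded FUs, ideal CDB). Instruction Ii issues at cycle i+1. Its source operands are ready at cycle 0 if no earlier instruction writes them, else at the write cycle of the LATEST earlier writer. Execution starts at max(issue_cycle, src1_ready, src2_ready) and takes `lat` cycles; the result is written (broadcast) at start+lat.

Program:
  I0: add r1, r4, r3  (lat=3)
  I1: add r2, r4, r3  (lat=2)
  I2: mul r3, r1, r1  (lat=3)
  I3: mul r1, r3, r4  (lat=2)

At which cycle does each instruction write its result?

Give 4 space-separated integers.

Answer: 4 4 7 9

Derivation:
I0 add r1: issue@1 deps=(None,None) exec_start@1 write@4
I1 add r2: issue@2 deps=(None,None) exec_start@2 write@4
I2 mul r3: issue@3 deps=(0,0) exec_start@4 write@7
I3 mul r1: issue@4 deps=(2,None) exec_start@7 write@9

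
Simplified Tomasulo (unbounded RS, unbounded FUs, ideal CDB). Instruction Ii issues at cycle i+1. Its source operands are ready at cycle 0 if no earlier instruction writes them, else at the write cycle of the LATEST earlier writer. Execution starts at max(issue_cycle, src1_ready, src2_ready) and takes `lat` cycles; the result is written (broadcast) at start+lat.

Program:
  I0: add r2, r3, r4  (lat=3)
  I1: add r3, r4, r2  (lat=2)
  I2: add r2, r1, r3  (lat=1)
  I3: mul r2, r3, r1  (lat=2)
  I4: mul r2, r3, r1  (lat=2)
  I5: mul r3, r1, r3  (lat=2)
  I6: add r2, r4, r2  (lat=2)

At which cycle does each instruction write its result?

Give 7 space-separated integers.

I0 add r2: issue@1 deps=(None,None) exec_start@1 write@4
I1 add r3: issue@2 deps=(None,0) exec_start@4 write@6
I2 add r2: issue@3 deps=(None,1) exec_start@6 write@7
I3 mul r2: issue@4 deps=(1,None) exec_start@6 write@8
I4 mul r2: issue@5 deps=(1,None) exec_start@6 write@8
I5 mul r3: issue@6 deps=(None,1) exec_start@6 write@8
I6 add r2: issue@7 deps=(None,4) exec_start@8 write@10

Answer: 4 6 7 8 8 8 10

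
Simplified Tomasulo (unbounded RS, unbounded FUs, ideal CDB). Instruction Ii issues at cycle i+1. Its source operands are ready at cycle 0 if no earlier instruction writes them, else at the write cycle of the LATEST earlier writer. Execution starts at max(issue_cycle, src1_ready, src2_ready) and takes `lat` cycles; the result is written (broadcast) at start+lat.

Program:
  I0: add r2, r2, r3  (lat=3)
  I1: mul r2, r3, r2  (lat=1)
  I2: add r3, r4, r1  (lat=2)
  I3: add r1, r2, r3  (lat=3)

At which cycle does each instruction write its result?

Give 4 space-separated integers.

I0 add r2: issue@1 deps=(None,None) exec_start@1 write@4
I1 mul r2: issue@2 deps=(None,0) exec_start@4 write@5
I2 add r3: issue@3 deps=(None,None) exec_start@3 write@5
I3 add r1: issue@4 deps=(1,2) exec_start@5 write@8

Answer: 4 5 5 8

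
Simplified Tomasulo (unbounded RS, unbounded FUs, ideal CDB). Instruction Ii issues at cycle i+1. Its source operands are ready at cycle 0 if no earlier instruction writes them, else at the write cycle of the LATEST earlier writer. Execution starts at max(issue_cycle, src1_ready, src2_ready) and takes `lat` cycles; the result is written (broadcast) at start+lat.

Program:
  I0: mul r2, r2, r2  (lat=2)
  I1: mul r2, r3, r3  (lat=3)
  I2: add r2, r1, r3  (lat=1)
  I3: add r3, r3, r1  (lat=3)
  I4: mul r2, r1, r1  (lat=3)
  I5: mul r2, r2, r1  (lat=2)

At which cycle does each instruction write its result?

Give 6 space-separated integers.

Answer: 3 5 4 7 8 10

Derivation:
I0 mul r2: issue@1 deps=(None,None) exec_start@1 write@3
I1 mul r2: issue@2 deps=(None,None) exec_start@2 write@5
I2 add r2: issue@3 deps=(None,None) exec_start@3 write@4
I3 add r3: issue@4 deps=(None,None) exec_start@4 write@7
I4 mul r2: issue@5 deps=(None,None) exec_start@5 write@8
I5 mul r2: issue@6 deps=(4,None) exec_start@8 write@10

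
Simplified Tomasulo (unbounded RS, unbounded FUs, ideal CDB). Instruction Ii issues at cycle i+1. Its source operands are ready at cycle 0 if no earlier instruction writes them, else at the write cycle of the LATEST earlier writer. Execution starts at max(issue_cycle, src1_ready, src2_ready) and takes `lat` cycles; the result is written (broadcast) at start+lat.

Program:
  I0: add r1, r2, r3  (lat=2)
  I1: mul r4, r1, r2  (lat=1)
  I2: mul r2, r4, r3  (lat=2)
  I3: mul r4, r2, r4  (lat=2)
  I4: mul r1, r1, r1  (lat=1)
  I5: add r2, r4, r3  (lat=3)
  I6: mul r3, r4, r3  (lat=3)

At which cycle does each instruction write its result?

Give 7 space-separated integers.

Answer: 3 4 6 8 6 11 11

Derivation:
I0 add r1: issue@1 deps=(None,None) exec_start@1 write@3
I1 mul r4: issue@2 deps=(0,None) exec_start@3 write@4
I2 mul r2: issue@3 deps=(1,None) exec_start@4 write@6
I3 mul r4: issue@4 deps=(2,1) exec_start@6 write@8
I4 mul r1: issue@5 deps=(0,0) exec_start@5 write@6
I5 add r2: issue@6 deps=(3,None) exec_start@8 write@11
I6 mul r3: issue@7 deps=(3,None) exec_start@8 write@11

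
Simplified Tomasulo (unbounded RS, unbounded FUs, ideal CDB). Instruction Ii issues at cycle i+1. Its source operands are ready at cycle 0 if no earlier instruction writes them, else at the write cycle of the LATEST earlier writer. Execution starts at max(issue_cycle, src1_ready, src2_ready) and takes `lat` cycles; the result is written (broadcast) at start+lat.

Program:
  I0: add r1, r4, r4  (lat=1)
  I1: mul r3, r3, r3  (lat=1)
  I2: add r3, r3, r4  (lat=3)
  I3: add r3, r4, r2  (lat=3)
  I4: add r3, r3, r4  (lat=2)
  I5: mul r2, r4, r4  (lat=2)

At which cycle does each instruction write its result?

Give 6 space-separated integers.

Answer: 2 3 6 7 9 8

Derivation:
I0 add r1: issue@1 deps=(None,None) exec_start@1 write@2
I1 mul r3: issue@2 deps=(None,None) exec_start@2 write@3
I2 add r3: issue@3 deps=(1,None) exec_start@3 write@6
I3 add r3: issue@4 deps=(None,None) exec_start@4 write@7
I4 add r3: issue@5 deps=(3,None) exec_start@7 write@9
I5 mul r2: issue@6 deps=(None,None) exec_start@6 write@8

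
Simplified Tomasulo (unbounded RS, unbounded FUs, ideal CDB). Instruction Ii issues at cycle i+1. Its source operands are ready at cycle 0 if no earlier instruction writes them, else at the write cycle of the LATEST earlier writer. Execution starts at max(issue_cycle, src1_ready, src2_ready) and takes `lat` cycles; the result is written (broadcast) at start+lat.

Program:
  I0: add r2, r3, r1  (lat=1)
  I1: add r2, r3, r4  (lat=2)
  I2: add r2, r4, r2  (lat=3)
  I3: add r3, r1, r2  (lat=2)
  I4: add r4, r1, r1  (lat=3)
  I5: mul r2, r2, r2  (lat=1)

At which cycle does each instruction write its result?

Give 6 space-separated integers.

I0 add r2: issue@1 deps=(None,None) exec_start@1 write@2
I1 add r2: issue@2 deps=(None,None) exec_start@2 write@4
I2 add r2: issue@3 deps=(None,1) exec_start@4 write@7
I3 add r3: issue@4 deps=(None,2) exec_start@7 write@9
I4 add r4: issue@5 deps=(None,None) exec_start@5 write@8
I5 mul r2: issue@6 deps=(2,2) exec_start@7 write@8

Answer: 2 4 7 9 8 8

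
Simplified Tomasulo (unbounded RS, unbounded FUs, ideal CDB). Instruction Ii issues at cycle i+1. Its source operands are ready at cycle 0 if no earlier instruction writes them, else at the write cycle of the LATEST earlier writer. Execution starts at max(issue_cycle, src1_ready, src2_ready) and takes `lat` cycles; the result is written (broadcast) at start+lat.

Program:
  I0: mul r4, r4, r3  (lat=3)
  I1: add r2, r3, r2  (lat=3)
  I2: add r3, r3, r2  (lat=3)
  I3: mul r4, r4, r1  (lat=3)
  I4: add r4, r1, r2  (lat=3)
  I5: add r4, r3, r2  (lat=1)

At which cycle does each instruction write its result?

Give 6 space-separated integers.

I0 mul r4: issue@1 deps=(None,None) exec_start@1 write@4
I1 add r2: issue@2 deps=(None,None) exec_start@2 write@5
I2 add r3: issue@3 deps=(None,1) exec_start@5 write@8
I3 mul r4: issue@4 deps=(0,None) exec_start@4 write@7
I4 add r4: issue@5 deps=(None,1) exec_start@5 write@8
I5 add r4: issue@6 deps=(2,1) exec_start@8 write@9

Answer: 4 5 8 7 8 9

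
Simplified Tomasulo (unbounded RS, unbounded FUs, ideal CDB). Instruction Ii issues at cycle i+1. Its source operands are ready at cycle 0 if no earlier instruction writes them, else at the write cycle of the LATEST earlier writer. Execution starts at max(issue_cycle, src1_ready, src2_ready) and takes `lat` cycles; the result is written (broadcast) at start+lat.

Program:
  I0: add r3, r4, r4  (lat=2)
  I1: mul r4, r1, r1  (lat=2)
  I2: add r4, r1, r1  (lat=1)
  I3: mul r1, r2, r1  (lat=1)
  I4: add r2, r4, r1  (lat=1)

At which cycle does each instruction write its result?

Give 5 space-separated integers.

I0 add r3: issue@1 deps=(None,None) exec_start@1 write@3
I1 mul r4: issue@2 deps=(None,None) exec_start@2 write@4
I2 add r4: issue@3 deps=(None,None) exec_start@3 write@4
I3 mul r1: issue@4 deps=(None,None) exec_start@4 write@5
I4 add r2: issue@5 deps=(2,3) exec_start@5 write@6

Answer: 3 4 4 5 6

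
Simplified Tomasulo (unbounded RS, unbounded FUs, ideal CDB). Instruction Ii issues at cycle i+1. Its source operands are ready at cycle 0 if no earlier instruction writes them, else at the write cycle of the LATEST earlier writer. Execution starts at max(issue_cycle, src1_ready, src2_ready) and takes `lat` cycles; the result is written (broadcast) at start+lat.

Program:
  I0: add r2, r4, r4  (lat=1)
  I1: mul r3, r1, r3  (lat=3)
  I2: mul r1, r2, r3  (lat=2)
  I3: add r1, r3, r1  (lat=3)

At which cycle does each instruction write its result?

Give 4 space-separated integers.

Answer: 2 5 7 10

Derivation:
I0 add r2: issue@1 deps=(None,None) exec_start@1 write@2
I1 mul r3: issue@2 deps=(None,None) exec_start@2 write@5
I2 mul r1: issue@3 deps=(0,1) exec_start@5 write@7
I3 add r1: issue@4 deps=(1,2) exec_start@7 write@10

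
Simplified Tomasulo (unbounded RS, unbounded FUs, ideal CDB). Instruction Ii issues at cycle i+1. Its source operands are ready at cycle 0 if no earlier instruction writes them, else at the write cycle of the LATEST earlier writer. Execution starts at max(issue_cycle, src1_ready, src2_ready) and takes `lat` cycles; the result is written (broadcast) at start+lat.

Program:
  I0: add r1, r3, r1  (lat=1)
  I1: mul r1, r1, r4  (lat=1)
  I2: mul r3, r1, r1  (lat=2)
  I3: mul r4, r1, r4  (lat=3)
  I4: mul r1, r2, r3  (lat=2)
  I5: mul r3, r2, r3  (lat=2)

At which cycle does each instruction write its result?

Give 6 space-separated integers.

Answer: 2 3 5 7 7 8

Derivation:
I0 add r1: issue@1 deps=(None,None) exec_start@1 write@2
I1 mul r1: issue@2 deps=(0,None) exec_start@2 write@3
I2 mul r3: issue@3 deps=(1,1) exec_start@3 write@5
I3 mul r4: issue@4 deps=(1,None) exec_start@4 write@7
I4 mul r1: issue@5 deps=(None,2) exec_start@5 write@7
I5 mul r3: issue@6 deps=(None,2) exec_start@6 write@8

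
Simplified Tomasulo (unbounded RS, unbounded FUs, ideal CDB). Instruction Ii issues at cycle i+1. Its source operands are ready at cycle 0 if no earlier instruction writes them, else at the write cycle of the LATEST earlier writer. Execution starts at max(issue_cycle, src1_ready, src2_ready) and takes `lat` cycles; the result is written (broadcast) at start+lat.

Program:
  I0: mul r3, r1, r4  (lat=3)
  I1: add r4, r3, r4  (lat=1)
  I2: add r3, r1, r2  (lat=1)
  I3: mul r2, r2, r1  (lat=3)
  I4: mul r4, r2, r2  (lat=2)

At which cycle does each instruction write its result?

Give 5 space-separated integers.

Answer: 4 5 4 7 9

Derivation:
I0 mul r3: issue@1 deps=(None,None) exec_start@1 write@4
I1 add r4: issue@2 deps=(0,None) exec_start@4 write@5
I2 add r3: issue@3 deps=(None,None) exec_start@3 write@4
I3 mul r2: issue@4 deps=(None,None) exec_start@4 write@7
I4 mul r4: issue@5 deps=(3,3) exec_start@7 write@9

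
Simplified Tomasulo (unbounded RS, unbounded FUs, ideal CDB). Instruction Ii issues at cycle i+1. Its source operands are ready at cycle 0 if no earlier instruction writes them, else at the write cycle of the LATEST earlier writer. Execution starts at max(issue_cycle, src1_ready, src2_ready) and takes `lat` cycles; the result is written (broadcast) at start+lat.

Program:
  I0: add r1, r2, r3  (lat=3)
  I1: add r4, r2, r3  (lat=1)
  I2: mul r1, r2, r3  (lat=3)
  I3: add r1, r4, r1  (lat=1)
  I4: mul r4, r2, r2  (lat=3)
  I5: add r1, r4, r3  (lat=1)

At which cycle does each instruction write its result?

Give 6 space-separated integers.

Answer: 4 3 6 7 8 9

Derivation:
I0 add r1: issue@1 deps=(None,None) exec_start@1 write@4
I1 add r4: issue@2 deps=(None,None) exec_start@2 write@3
I2 mul r1: issue@3 deps=(None,None) exec_start@3 write@6
I3 add r1: issue@4 deps=(1,2) exec_start@6 write@7
I4 mul r4: issue@5 deps=(None,None) exec_start@5 write@8
I5 add r1: issue@6 deps=(4,None) exec_start@8 write@9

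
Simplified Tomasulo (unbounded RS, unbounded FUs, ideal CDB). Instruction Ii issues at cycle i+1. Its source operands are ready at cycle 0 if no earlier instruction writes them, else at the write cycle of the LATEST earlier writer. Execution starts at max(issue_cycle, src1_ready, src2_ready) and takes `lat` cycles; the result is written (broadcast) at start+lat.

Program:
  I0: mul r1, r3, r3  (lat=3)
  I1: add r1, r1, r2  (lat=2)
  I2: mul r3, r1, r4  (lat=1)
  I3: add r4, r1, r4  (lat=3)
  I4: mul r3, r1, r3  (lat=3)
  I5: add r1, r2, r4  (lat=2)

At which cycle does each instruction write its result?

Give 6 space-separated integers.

Answer: 4 6 7 9 10 11

Derivation:
I0 mul r1: issue@1 deps=(None,None) exec_start@1 write@4
I1 add r1: issue@2 deps=(0,None) exec_start@4 write@6
I2 mul r3: issue@3 deps=(1,None) exec_start@6 write@7
I3 add r4: issue@4 deps=(1,None) exec_start@6 write@9
I4 mul r3: issue@5 deps=(1,2) exec_start@7 write@10
I5 add r1: issue@6 deps=(None,3) exec_start@9 write@11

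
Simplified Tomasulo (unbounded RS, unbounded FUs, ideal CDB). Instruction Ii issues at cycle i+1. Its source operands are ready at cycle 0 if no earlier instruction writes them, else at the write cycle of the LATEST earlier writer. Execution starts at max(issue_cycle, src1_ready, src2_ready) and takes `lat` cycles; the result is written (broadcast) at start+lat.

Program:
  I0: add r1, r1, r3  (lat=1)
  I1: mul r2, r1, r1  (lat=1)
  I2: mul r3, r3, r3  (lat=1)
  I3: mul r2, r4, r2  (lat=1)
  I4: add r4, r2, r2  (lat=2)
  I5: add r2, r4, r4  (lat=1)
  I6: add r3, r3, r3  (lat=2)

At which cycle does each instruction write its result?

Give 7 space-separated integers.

Answer: 2 3 4 5 7 8 9

Derivation:
I0 add r1: issue@1 deps=(None,None) exec_start@1 write@2
I1 mul r2: issue@2 deps=(0,0) exec_start@2 write@3
I2 mul r3: issue@3 deps=(None,None) exec_start@3 write@4
I3 mul r2: issue@4 deps=(None,1) exec_start@4 write@5
I4 add r4: issue@5 deps=(3,3) exec_start@5 write@7
I5 add r2: issue@6 deps=(4,4) exec_start@7 write@8
I6 add r3: issue@7 deps=(2,2) exec_start@7 write@9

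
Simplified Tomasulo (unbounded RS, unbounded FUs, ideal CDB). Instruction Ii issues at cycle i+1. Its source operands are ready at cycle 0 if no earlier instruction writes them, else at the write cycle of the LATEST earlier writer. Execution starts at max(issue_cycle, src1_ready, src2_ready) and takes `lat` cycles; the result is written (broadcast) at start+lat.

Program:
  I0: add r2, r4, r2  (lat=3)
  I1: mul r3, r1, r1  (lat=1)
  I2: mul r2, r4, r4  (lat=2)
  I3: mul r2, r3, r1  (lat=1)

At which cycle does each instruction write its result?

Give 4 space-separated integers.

Answer: 4 3 5 5

Derivation:
I0 add r2: issue@1 deps=(None,None) exec_start@1 write@4
I1 mul r3: issue@2 deps=(None,None) exec_start@2 write@3
I2 mul r2: issue@3 deps=(None,None) exec_start@3 write@5
I3 mul r2: issue@4 deps=(1,None) exec_start@4 write@5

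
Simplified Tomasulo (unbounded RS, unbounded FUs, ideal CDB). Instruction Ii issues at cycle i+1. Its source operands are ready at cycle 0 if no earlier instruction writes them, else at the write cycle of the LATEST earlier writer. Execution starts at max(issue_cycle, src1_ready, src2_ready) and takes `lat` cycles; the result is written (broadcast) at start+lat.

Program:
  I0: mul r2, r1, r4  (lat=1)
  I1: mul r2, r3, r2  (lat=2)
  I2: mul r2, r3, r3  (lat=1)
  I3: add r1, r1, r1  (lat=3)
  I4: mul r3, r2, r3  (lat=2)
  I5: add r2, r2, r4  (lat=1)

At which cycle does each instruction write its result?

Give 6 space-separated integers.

I0 mul r2: issue@1 deps=(None,None) exec_start@1 write@2
I1 mul r2: issue@2 deps=(None,0) exec_start@2 write@4
I2 mul r2: issue@3 deps=(None,None) exec_start@3 write@4
I3 add r1: issue@4 deps=(None,None) exec_start@4 write@7
I4 mul r3: issue@5 deps=(2,None) exec_start@5 write@7
I5 add r2: issue@6 deps=(2,None) exec_start@6 write@7

Answer: 2 4 4 7 7 7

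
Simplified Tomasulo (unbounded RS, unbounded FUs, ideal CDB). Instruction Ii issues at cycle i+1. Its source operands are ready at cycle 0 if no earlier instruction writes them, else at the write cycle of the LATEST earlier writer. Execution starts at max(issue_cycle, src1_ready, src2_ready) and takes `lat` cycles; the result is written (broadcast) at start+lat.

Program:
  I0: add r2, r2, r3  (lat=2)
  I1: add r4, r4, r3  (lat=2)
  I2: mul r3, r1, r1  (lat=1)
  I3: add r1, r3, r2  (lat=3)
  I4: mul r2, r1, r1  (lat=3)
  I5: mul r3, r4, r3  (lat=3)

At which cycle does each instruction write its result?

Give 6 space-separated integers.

Answer: 3 4 4 7 10 9

Derivation:
I0 add r2: issue@1 deps=(None,None) exec_start@1 write@3
I1 add r4: issue@2 deps=(None,None) exec_start@2 write@4
I2 mul r3: issue@3 deps=(None,None) exec_start@3 write@4
I3 add r1: issue@4 deps=(2,0) exec_start@4 write@7
I4 mul r2: issue@5 deps=(3,3) exec_start@7 write@10
I5 mul r3: issue@6 deps=(1,2) exec_start@6 write@9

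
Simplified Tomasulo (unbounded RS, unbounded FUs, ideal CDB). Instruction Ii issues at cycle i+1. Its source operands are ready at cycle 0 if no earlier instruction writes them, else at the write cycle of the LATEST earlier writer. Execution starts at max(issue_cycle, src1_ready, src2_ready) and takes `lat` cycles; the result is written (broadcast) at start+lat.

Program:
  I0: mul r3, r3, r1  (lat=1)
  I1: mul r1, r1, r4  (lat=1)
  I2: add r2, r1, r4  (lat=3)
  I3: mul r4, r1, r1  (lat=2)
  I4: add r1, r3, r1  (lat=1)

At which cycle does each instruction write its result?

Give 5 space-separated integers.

Answer: 2 3 6 6 6

Derivation:
I0 mul r3: issue@1 deps=(None,None) exec_start@1 write@2
I1 mul r1: issue@2 deps=(None,None) exec_start@2 write@3
I2 add r2: issue@3 deps=(1,None) exec_start@3 write@6
I3 mul r4: issue@4 deps=(1,1) exec_start@4 write@6
I4 add r1: issue@5 deps=(0,1) exec_start@5 write@6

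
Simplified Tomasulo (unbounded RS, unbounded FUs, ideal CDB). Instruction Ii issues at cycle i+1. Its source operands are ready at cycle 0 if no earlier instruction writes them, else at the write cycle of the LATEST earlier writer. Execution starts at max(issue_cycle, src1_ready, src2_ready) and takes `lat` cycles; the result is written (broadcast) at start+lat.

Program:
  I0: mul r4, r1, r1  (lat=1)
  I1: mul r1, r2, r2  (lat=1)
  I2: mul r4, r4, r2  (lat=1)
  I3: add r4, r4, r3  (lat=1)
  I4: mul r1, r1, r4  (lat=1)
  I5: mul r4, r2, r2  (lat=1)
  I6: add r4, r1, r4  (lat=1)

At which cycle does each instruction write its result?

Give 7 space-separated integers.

Answer: 2 3 4 5 6 7 8

Derivation:
I0 mul r4: issue@1 deps=(None,None) exec_start@1 write@2
I1 mul r1: issue@2 deps=(None,None) exec_start@2 write@3
I2 mul r4: issue@3 deps=(0,None) exec_start@3 write@4
I3 add r4: issue@4 deps=(2,None) exec_start@4 write@5
I4 mul r1: issue@5 deps=(1,3) exec_start@5 write@6
I5 mul r4: issue@6 deps=(None,None) exec_start@6 write@7
I6 add r4: issue@7 deps=(4,5) exec_start@7 write@8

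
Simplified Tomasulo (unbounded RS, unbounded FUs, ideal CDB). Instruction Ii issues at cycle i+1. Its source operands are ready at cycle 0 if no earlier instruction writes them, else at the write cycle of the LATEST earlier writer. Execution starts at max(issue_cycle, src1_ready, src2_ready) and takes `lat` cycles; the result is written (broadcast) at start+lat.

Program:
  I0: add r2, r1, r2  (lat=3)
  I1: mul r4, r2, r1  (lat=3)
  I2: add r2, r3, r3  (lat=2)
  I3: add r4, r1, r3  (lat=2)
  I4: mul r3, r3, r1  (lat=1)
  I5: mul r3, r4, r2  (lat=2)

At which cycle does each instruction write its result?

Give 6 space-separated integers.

I0 add r2: issue@1 deps=(None,None) exec_start@1 write@4
I1 mul r4: issue@2 deps=(0,None) exec_start@4 write@7
I2 add r2: issue@3 deps=(None,None) exec_start@3 write@5
I3 add r4: issue@4 deps=(None,None) exec_start@4 write@6
I4 mul r3: issue@5 deps=(None,None) exec_start@5 write@6
I5 mul r3: issue@6 deps=(3,2) exec_start@6 write@8

Answer: 4 7 5 6 6 8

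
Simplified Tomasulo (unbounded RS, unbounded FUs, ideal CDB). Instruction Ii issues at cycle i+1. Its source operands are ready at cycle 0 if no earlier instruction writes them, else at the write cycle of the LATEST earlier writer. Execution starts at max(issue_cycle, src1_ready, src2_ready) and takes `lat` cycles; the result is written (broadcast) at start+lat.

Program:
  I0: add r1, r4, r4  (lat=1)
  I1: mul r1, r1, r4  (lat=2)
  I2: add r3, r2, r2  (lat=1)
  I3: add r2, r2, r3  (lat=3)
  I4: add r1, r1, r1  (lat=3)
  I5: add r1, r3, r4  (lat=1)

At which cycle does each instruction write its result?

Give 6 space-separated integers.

Answer: 2 4 4 7 8 7

Derivation:
I0 add r1: issue@1 deps=(None,None) exec_start@1 write@2
I1 mul r1: issue@2 deps=(0,None) exec_start@2 write@4
I2 add r3: issue@3 deps=(None,None) exec_start@3 write@4
I3 add r2: issue@4 deps=(None,2) exec_start@4 write@7
I4 add r1: issue@5 deps=(1,1) exec_start@5 write@8
I5 add r1: issue@6 deps=(2,None) exec_start@6 write@7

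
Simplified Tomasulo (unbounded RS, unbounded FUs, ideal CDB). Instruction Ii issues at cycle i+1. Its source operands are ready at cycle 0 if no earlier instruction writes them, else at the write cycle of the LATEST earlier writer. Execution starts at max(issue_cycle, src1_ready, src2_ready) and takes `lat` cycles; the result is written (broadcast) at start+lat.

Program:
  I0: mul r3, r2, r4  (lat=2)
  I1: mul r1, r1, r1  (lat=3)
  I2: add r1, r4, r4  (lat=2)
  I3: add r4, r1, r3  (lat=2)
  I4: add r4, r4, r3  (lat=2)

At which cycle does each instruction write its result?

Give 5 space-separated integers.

Answer: 3 5 5 7 9

Derivation:
I0 mul r3: issue@1 deps=(None,None) exec_start@1 write@3
I1 mul r1: issue@2 deps=(None,None) exec_start@2 write@5
I2 add r1: issue@3 deps=(None,None) exec_start@3 write@5
I3 add r4: issue@4 deps=(2,0) exec_start@5 write@7
I4 add r4: issue@5 deps=(3,0) exec_start@7 write@9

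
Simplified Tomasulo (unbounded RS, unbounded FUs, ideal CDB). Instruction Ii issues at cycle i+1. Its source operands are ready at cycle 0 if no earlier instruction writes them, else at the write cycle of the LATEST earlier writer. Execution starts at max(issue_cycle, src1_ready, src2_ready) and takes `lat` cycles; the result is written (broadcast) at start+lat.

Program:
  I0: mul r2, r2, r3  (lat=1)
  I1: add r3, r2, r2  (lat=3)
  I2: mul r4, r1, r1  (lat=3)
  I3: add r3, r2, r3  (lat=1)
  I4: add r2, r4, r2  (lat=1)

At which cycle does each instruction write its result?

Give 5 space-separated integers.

Answer: 2 5 6 6 7

Derivation:
I0 mul r2: issue@1 deps=(None,None) exec_start@1 write@2
I1 add r3: issue@2 deps=(0,0) exec_start@2 write@5
I2 mul r4: issue@3 deps=(None,None) exec_start@3 write@6
I3 add r3: issue@4 deps=(0,1) exec_start@5 write@6
I4 add r2: issue@5 deps=(2,0) exec_start@6 write@7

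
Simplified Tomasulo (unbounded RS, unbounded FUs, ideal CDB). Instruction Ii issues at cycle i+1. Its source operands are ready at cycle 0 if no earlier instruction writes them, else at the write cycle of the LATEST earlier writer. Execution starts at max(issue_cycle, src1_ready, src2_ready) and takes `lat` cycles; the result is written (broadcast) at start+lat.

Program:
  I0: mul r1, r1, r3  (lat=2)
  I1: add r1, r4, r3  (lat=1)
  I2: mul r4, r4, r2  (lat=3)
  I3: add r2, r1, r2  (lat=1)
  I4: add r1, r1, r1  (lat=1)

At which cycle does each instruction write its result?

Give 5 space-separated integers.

I0 mul r1: issue@1 deps=(None,None) exec_start@1 write@3
I1 add r1: issue@2 deps=(None,None) exec_start@2 write@3
I2 mul r4: issue@3 deps=(None,None) exec_start@3 write@6
I3 add r2: issue@4 deps=(1,None) exec_start@4 write@5
I4 add r1: issue@5 deps=(1,1) exec_start@5 write@6

Answer: 3 3 6 5 6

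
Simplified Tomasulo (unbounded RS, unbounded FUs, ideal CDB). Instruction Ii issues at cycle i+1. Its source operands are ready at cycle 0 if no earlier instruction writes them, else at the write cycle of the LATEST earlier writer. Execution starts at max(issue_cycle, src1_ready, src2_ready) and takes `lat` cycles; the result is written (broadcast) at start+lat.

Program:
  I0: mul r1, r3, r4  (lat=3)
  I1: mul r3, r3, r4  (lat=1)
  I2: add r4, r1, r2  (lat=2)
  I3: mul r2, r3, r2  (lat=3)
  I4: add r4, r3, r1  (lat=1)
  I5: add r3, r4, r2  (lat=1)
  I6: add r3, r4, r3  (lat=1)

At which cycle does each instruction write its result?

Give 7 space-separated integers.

I0 mul r1: issue@1 deps=(None,None) exec_start@1 write@4
I1 mul r3: issue@2 deps=(None,None) exec_start@2 write@3
I2 add r4: issue@3 deps=(0,None) exec_start@4 write@6
I3 mul r2: issue@4 deps=(1,None) exec_start@4 write@7
I4 add r4: issue@5 deps=(1,0) exec_start@5 write@6
I5 add r3: issue@6 deps=(4,3) exec_start@7 write@8
I6 add r3: issue@7 deps=(4,5) exec_start@8 write@9

Answer: 4 3 6 7 6 8 9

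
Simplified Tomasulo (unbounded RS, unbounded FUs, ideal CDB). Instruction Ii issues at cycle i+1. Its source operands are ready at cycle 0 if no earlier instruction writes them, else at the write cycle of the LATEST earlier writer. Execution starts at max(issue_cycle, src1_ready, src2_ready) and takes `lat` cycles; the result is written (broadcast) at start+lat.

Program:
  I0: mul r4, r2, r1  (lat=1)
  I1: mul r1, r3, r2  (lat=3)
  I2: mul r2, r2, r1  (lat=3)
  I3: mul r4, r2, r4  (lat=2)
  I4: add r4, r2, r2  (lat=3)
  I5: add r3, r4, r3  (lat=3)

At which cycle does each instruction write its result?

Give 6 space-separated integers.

Answer: 2 5 8 10 11 14

Derivation:
I0 mul r4: issue@1 deps=(None,None) exec_start@1 write@2
I1 mul r1: issue@2 deps=(None,None) exec_start@2 write@5
I2 mul r2: issue@3 deps=(None,1) exec_start@5 write@8
I3 mul r4: issue@4 deps=(2,0) exec_start@8 write@10
I4 add r4: issue@5 deps=(2,2) exec_start@8 write@11
I5 add r3: issue@6 deps=(4,None) exec_start@11 write@14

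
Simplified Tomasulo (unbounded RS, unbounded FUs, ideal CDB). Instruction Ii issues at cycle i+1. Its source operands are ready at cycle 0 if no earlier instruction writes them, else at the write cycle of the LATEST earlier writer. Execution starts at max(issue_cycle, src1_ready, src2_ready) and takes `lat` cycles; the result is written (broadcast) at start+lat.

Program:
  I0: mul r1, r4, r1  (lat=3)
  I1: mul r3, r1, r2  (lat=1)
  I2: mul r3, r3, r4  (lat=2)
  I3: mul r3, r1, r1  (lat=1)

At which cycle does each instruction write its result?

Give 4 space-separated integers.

Answer: 4 5 7 5

Derivation:
I0 mul r1: issue@1 deps=(None,None) exec_start@1 write@4
I1 mul r3: issue@2 deps=(0,None) exec_start@4 write@5
I2 mul r3: issue@3 deps=(1,None) exec_start@5 write@7
I3 mul r3: issue@4 deps=(0,0) exec_start@4 write@5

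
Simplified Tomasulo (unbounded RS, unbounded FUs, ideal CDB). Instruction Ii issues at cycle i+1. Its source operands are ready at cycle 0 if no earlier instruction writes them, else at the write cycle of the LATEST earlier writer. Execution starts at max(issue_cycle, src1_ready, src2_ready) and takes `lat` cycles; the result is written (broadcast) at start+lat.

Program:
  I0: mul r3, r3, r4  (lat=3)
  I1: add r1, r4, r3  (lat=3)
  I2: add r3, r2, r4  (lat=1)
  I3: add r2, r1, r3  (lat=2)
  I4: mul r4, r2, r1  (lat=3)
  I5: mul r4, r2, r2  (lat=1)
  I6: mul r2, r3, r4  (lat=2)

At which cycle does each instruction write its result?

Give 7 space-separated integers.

I0 mul r3: issue@1 deps=(None,None) exec_start@1 write@4
I1 add r1: issue@2 deps=(None,0) exec_start@4 write@7
I2 add r3: issue@3 deps=(None,None) exec_start@3 write@4
I3 add r2: issue@4 deps=(1,2) exec_start@7 write@9
I4 mul r4: issue@5 deps=(3,1) exec_start@9 write@12
I5 mul r4: issue@6 deps=(3,3) exec_start@9 write@10
I6 mul r2: issue@7 deps=(2,5) exec_start@10 write@12

Answer: 4 7 4 9 12 10 12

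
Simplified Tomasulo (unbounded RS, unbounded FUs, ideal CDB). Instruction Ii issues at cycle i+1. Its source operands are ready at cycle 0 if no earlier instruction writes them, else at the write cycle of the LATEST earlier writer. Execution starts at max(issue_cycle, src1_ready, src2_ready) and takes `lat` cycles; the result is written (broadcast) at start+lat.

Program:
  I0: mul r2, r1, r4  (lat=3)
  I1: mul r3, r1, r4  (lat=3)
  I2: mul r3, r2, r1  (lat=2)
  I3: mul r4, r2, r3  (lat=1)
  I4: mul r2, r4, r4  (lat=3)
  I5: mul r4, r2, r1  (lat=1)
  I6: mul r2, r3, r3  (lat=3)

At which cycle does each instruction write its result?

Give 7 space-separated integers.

I0 mul r2: issue@1 deps=(None,None) exec_start@1 write@4
I1 mul r3: issue@2 deps=(None,None) exec_start@2 write@5
I2 mul r3: issue@3 deps=(0,None) exec_start@4 write@6
I3 mul r4: issue@4 deps=(0,2) exec_start@6 write@7
I4 mul r2: issue@5 deps=(3,3) exec_start@7 write@10
I5 mul r4: issue@6 deps=(4,None) exec_start@10 write@11
I6 mul r2: issue@7 deps=(2,2) exec_start@7 write@10

Answer: 4 5 6 7 10 11 10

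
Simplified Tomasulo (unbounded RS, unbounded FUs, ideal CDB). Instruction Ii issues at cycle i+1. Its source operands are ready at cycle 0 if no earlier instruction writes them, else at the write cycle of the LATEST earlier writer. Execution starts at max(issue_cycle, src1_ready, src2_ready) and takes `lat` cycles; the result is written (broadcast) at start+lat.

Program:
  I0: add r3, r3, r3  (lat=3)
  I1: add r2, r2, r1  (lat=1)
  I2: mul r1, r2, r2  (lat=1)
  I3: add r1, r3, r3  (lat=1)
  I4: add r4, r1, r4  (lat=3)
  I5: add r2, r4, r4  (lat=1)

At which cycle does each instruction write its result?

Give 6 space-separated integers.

I0 add r3: issue@1 deps=(None,None) exec_start@1 write@4
I1 add r2: issue@2 deps=(None,None) exec_start@2 write@3
I2 mul r1: issue@3 deps=(1,1) exec_start@3 write@4
I3 add r1: issue@4 deps=(0,0) exec_start@4 write@5
I4 add r4: issue@5 deps=(3,None) exec_start@5 write@8
I5 add r2: issue@6 deps=(4,4) exec_start@8 write@9

Answer: 4 3 4 5 8 9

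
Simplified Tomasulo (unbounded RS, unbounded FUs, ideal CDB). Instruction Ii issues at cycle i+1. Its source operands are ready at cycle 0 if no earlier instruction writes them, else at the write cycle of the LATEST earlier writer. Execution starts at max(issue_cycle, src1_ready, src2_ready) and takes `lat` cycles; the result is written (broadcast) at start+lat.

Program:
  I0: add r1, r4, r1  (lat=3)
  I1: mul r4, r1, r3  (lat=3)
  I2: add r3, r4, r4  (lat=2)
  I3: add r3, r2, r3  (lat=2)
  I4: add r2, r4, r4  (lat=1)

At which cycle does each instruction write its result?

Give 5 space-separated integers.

I0 add r1: issue@1 deps=(None,None) exec_start@1 write@4
I1 mul r4: issue@2 deps=(0,None) exec_start@4 write@7
I2 add r3: issue@3 deps=(1,1) exec_start@7 write@9
I3 add r3: issue@4 deps=(None,2) exec_start@9 write@11
I4 add r2: issue@5 deps=(1,1) exec_start@7 write@8

Answer: 4 7 9 11 8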